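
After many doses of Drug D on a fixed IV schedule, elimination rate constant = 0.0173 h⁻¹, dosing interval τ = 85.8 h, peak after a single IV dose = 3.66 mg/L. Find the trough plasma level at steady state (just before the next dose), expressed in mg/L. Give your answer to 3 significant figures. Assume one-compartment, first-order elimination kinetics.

1.07 mg/L

e^(−kτ) = e^(−0.01730 × 85.8) = 0.2267
Accumulation ratio R = 1 / (1 − e^(−kτ)) = 1 / (1 − 0.2267) = 1.293
Steady-state trough = C₀ × R × e^(−kτ) = 3.66 × 1.293 × 0.2267 = 1.073 mg/L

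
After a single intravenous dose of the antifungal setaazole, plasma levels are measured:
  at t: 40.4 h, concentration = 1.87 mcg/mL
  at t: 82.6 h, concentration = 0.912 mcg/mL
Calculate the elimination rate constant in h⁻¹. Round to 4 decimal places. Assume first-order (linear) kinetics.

k = ln(C₁/C₂) / (t₂ − t₁) = ln(1.87/0.912) / (82.6 − 40.4)
  = 0.7181 / 42.20 = 0.01702 h⁻¹

0.0170 h⁻¹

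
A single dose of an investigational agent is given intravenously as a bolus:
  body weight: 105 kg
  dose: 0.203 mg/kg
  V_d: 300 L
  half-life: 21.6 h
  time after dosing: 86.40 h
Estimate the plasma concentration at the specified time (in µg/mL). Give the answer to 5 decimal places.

Total dose = 0.203 × 105 = 21.32 mg
C₀ = Dose / Vd = 21.32 / 300 = 0.07107 mg/L
k = ln2 / t½ = 0.693147 / 21.6 = 0.03209 h⁻¹
t / t½ = 86.40 / 21.6 = 4 half-lives
C = C₀ × (1/2)^4 = 0.07107 × 0.06250 = 0.004442 mg/L
(0.004442 mg/L = 0.004442 µg/mL)

0.00444 µg/mL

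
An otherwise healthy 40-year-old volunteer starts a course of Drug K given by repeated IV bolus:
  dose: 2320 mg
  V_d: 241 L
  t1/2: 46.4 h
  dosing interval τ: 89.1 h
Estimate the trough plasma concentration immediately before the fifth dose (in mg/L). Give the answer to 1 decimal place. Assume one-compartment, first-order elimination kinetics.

3.4 mg/L

C₀ per dose = Dose / Vd = 2320 / 241 = 9.627 mg/L
k = ln2 / t½ = 0.693147 / 46.4 = 0.01494 h⁻¹
Fraction remaining after one interval: r = e^(−kτ) = e^(−0.01494 × 89.1) = 0.2642
Before dose 5, 4 doses have been given (aged 1τ, 2τ, 3τ, 4τ).
C_trough = C₀ × (r + r² + … + r^4) = C₀ × r(1−r^4)/(1−r)
        = 9.627 × 0.2642 × (1 − 0.004872) / (1 − 0.2642) = 3.440 mg/L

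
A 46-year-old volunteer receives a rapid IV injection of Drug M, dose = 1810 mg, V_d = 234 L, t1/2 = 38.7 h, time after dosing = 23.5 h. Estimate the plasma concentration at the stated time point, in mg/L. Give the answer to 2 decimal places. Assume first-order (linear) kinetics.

C₀ = Dose / Vd = 1810 / 234 = 7.735 mg/L
k = ln2 / t½ = 0.693147 / 38.7 = 0.01791 h⁻¹
C = C₀ · e^(−k·t) = 7.735 × e^(−0.01791 × 23.5)
  = 7.735 × 0.6565 = 5.078 mg/L

5.08 mg/L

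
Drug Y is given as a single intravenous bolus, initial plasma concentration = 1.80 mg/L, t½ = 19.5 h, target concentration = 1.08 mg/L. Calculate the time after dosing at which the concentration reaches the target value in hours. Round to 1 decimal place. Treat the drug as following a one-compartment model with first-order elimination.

14.4 h

k = ln2 / t½ = 0.693147 / 19.5 = 0.03555 h⁻¹
t = ln(C₀ / C) / k = ln(1.800 / 1.08) / 0.03555
  = ln(1.667) / 0.03555 = 0.5110 / 0.03555 = 14.37 h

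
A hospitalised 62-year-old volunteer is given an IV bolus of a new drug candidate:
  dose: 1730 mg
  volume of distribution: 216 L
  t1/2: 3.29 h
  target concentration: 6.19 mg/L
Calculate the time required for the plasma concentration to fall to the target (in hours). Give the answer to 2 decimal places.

1.22 h

C₀ = Dose / Vd = 1730 / 216 = 8.009 mg/L
k = ln2 / t½ = 0.693147 / 3.29 = 0.2107 h⁻¹
t = ln(C₀ / C) / k = ln(8.009 / 6.19) / 0.2107
  = ln(1.294) / 0.2107 = 0.2577 / 0.2107 = 1.223 h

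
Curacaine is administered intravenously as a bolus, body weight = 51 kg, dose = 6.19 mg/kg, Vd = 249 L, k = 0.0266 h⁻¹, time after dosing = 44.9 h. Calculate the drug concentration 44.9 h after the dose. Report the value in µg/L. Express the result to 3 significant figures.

384 µg/L

Total dose = 6.19 × 51 = 315.7 mg
C₀ = Dose / Vd = 315.7 / 249 = 1.268 mg/L
C = C₀ · e^(−k·t) = 1.268 × e^(−0.02660 × 44.9)
  = 1.268 × 0.3029 = 0.3841 mg/L
Convert: 0.3841 mg/L × 1000 = 384.1 µg/L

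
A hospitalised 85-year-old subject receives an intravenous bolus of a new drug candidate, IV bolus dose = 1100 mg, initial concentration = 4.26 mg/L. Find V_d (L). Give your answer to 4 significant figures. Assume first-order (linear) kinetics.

Vd = Dose / C₀ = 1100 / 4.26 = 258.2 L

258.2 L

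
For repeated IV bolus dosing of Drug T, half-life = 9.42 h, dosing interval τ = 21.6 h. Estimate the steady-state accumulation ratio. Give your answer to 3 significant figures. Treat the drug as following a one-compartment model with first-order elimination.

1.26

k = ln2 / t½ = 0.693147 / 9.42 = 0.07358 h⁻¹
e^(−kτ) = e^(−0.07358 × 21.6) = 0.2041
Accumulation ratio R = 1 / (1 − e^(−kτ)) = 1 / (1 − 0.2041) = 1.256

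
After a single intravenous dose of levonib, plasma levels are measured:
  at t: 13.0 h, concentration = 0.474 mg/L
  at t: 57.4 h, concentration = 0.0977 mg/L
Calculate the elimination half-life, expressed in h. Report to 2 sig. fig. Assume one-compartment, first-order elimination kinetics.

k = ln(C₁/C₂) / (t₂ − t₁) = ln(0.474/0.0977) / (57.4 − 13.0)
  = 1.579 / 44.40 = 0.03556 h⁻¹
t½ = ln2 / k = 0.693147 / 0.03556 = 19.49 h

19 h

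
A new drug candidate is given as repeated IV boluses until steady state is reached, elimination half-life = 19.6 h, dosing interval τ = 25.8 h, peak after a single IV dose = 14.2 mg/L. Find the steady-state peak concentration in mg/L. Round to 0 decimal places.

k = ln2 / t½ = 0.693147 / 19.6 = 0.03536 h⁻¹
e^(−kτ) = e^(−0.03536 × 25.8) = 0.4016
Accumulation ratio R = 1 / (1 − e^(−kτ)) = 1 / (1 − 0.4016) = 1.671
Steady-state peak = C₀ × R = 14.2 × 1.671 = 23.73 mg/L

24 mg/L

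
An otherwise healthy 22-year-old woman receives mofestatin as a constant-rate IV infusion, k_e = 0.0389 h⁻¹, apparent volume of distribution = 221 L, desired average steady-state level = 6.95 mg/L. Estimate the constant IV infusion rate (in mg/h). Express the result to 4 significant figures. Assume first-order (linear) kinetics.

59.75 mg/h

CL = k × Vd = 0.03890 × 221 = 8.597 L/h
At steady state, infusion rate R₀ = Css × CL = 6.95 × 8.597 = 59.75 mg/h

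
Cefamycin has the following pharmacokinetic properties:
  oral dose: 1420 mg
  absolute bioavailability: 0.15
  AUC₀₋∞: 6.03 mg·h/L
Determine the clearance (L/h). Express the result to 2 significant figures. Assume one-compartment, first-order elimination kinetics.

35 L/h

CL = F·Dose / AUC = 0.15 × 1420 / 6.03 = 35.32 L/h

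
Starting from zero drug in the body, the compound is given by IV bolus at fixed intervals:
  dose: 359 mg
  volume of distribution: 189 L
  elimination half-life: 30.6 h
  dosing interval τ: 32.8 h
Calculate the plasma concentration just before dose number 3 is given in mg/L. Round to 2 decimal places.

C₀ per dose = Dose / Vd = 359 / 189 = 1.899 mg/L
k = ln2 / t½ = 0.693147 / 30.6 = 0.02265 h⁻¹
Fraction remaining after one interval: r = e^(−kτ) = e^(−0.02265 × 32.8) = 0.4757
Before dose 3, 2 doses have been given (aged 1τ, 2τ).
C_trough = C₀ × (r + r²) = 1.899 × (0.4757 + 0.2263) = 1.333 mg/L

1.33 mg/L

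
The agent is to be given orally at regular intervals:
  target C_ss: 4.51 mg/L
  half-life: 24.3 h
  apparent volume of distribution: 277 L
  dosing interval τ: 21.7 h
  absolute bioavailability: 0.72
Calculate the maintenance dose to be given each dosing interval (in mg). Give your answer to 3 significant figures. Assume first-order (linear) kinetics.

1070 mg

k = ln2 / t½ = 0.693147 / 24.3 = 0.02852 h⁻¹
CL = k × Vd = 0.02852 × 277 = 7.900 L/h
At steady state, F × (Dose/τ) = Css × CL.
Dose = Css × CL × τ / F = 4.51 × 7.900 × 21.7 / 0.72 = 1074 mg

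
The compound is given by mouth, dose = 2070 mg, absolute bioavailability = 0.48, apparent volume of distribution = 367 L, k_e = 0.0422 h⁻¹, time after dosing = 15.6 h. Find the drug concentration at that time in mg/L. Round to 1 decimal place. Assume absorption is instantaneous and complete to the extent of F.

1.4 mg/L

Amount reaching circulation = F × Dose = 0.48 × 2070 = 993.6 mg
C₀ = F·Dose / Vd = 993.6 / 367 = 2.707 mg/L
C = C₀ · e^(−k·t) = 2.707 × e^(−0.04220 × 15.6)
  = 2.707 × 0.5177 = 1.401 mg/L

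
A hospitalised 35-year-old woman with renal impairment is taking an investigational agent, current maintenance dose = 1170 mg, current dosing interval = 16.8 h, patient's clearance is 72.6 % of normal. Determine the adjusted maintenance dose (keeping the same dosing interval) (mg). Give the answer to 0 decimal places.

To keep the same average steady-state level, dosing rate must scale with clearance.
CL ratio = 72.6 / 100 = 0.7260
New dose (same interval) = 1170 × 0.7260 = 849.4 mg

849 mg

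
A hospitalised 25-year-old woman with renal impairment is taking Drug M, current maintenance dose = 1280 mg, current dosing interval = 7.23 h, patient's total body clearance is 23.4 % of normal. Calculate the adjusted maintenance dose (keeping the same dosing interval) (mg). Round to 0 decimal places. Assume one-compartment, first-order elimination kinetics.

To keep the same average steady-state level, dosing rate must scale with clearance.
CL ratio = 23.4 / 100 = 0.2340
New dose (same interval) = 1280 × 0.2340 = 299.5 mg

300 mg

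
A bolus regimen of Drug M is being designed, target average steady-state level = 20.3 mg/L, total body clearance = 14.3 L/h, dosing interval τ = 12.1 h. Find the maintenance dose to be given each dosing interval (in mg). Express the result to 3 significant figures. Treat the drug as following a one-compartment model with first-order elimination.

3510 mg

At steady state, Dose/τ = Css × CL.
Dose = Css × CL × τ = 20.3 × 14.30 × 12.1 = 3513 mg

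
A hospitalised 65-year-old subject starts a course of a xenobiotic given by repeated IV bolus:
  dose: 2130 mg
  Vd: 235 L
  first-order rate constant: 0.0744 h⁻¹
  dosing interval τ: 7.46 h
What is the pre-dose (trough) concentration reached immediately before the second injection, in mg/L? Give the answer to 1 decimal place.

5.2 mg/L

C₀ per dose = Dose / Vd = 2130 / 235 = 9.064 mg/L
Fraction remaining after one interval: r = e^(−kτ) = e^(−0.07440 × 7.46) = 0.5741
Before dose 2, 1 dose has been given (aged 1τ).
C_trough = C₀ × r = 9.064 × 0.5741 = 5.204 mg/L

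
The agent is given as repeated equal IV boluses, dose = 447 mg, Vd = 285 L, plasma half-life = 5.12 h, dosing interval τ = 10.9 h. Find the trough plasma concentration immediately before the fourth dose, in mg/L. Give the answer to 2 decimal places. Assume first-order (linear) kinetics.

C₀ per dose = Dose / Vd = 447 / 285 = 1.568 mg/L
k = ln2 / t½ = 0.693147 / 5.12 = 0.1354 h⁻¹
Fraction remaining after one interval: r = e^(−kτ) = e^(−0.1354 × 10.9) = 0.2286
Before dose 4, 3 doses have been given (aged 1τ, 2τ, 3τ).
C_trough = C₀ × (r + r² + … + r^3) = C₀ × r(1−r^3)/(1−r)
        = 1.568 × 0.2286 × (1 − 0.01195) / (1 − 0.2286) = 0.4591 mg/L

0.46 mg/L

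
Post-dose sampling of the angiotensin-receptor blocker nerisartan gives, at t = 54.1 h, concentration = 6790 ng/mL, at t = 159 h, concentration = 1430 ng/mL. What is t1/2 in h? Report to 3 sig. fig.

k = ln(C₁/C₂) / (t₂ − t₁) = ln(6790/1430) / (159 − 54.1)
  = 1.558 / 104.9 = 0.01485 h⁻¹
t½ = ln2 / k = 0.693147 / 0.01485 = 46.68 h

46.7 h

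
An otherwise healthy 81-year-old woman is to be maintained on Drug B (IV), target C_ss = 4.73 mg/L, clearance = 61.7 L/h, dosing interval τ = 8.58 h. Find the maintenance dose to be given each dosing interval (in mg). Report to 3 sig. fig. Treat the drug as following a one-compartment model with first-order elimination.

At steady state, Dose/τ = Css × CL.
Dose = Css × CL × τ = 4.73 × 61.70 × 8.58 = 2504 mg

2500 mg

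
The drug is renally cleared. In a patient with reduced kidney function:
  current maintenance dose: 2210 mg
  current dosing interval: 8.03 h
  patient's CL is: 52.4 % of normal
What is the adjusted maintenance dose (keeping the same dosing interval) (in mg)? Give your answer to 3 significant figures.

1160 mg

To keep the same average steady-state level, dosing rate must scale with clearance.
CL ratio = 52.4 / 100 = 0.5240
New dose (same interval) = 2210 × 0.5240 = 1158 mg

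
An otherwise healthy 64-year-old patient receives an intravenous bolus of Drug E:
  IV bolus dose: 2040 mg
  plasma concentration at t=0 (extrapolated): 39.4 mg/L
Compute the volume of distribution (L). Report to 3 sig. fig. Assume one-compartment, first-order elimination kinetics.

51.8 L

Vd = Dose / C₀ = 2040 / 39.4 = 51.78 L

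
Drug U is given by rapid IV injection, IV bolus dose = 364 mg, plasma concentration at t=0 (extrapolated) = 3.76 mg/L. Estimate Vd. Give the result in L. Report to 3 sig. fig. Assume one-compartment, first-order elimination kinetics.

Vd = Dose / C₀ = 364.0 / 3.76 = 96.81 L

96.8 L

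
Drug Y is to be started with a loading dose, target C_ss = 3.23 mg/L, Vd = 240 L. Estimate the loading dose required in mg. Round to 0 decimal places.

775 mg

LD = Css × Vd = 3.23 × 240 = 775.2 mg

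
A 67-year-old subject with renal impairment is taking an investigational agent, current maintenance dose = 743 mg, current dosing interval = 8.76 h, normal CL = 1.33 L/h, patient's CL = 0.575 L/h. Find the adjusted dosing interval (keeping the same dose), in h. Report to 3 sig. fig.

To keep the same average steady-state level, dosing rate must scale with clearance.
CL ratio = 0.575 / 1.33 = 0.4323
New interval (same dose) = 8.76 / 0.4323 = 20.26 h

20.3 h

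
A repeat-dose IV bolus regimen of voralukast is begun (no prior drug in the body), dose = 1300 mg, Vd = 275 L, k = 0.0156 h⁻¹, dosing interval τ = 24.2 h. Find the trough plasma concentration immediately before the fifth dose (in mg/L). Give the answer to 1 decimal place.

C₀ per dose = Dose / Vd = 1300 / 275 = 4.727 mg/L
Fraction remaining after one interval: r = e^(−kτ) = e^(−0.01560 × 24.2) = 0.6856
Before dose 5, 4 doses have been given (aged 1τ, 2τ, 3τ, 4τ).
C_trough = C₀ × (r + r² + … + r^4) = C₀ × r(1−r^4)/(1−r)
        = 4.727 × 0.6856 × (1 − 0.2209) / (1 − 0.6856) = 8.031 mg/L

8.0 mg/L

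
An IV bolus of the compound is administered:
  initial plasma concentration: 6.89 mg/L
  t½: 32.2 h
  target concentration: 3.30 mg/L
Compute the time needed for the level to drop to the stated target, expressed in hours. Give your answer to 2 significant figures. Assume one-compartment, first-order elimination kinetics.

k = ln2 / t½ = 0.693147 / 32.2 = 0.02153 h⁻¹
t = ln(C₀ / C) / k = ln(6.890 / 3.30) / 0.02153
  = ln(2.088) / 0.02153 = 0.7362 / 0.02153 = 34.19 h

34 h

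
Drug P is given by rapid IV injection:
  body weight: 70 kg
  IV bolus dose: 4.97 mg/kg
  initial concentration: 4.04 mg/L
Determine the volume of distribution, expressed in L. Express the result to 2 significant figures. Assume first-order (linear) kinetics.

86 L

Dose = 4.97 × 70 = 347.9 mg
Vd = Dose / C₀ = 347.9 / 4.04 = 86.11 L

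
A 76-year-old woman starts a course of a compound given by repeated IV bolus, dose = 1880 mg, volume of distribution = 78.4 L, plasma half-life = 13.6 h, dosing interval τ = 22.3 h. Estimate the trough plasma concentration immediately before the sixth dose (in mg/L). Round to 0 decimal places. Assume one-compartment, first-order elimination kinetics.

11 mg/L

C₀ per dose = Dose / Vd = 1880 / 78.4 = 23.98 mg/L
k = ln2 / t½ = 0.693147 / 13.6 = 0.05097 h⁻¹
Fraction remaining after one interval: r = e^(−kτ) = e^(−0.05097 × 22.3) = 0.3209
Before dose 6, 5 doses have been given (aged 1τ, 2τ, 3τ, 4τ, 5τ).
C_trough = C₀ × (r + r² + … + r^5) = C₀ × r(1−r^5)/(1−r)
        = 23.98 × 0.3209 × (1 − 0.003403) / (1 − 0.3209) = 11.29 mg/L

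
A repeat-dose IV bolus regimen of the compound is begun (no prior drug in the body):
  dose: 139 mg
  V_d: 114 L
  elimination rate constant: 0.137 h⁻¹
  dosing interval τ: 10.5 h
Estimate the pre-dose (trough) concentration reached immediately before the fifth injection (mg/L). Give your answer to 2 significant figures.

C₀ per dose = Dose / Vd = 139 / 114 = 1.219 mg/L
Fraction remaining after one interval: r = e^(−kτ) = e^(−0.1370 × 10.5) = 0.2373
Before dose 5, 4 doses have been given (aged 1τ, 2τ, 3τ, 4τ).
C_trough = C₀ × (r + r² + … + r^4) = C₀ × r(1−r^4)/(1−r)
        = 1.219 × 0.2373 × (1 − 0.003171) / (1 − 0.2373) = 0.3781 mg/L

0.38 mg/L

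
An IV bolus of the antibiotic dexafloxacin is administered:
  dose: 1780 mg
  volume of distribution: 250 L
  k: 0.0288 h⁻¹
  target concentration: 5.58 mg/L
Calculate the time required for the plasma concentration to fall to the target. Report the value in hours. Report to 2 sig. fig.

8.5 h

C₀ = Dose / Vd = 1780 / 250 = 7.120 mg/L
t = ln(C₀ / C) / k = ln(7.120 / 5.58) / 0.02880
  = ln(1.276) / 0.02880 = 0.2437 / 0.02880 = 8.462 h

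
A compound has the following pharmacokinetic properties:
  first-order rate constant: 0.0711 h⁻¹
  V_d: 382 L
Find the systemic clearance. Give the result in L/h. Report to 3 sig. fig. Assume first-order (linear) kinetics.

CL = k × Vd = 0.0711 × 382 = 27.16 L/h

27.2 L/h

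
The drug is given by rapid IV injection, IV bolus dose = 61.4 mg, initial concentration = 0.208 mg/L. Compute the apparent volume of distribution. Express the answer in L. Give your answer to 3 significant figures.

Vd = Dose / C₀ = 61.40 / 0.208 = 295.2 L

295 L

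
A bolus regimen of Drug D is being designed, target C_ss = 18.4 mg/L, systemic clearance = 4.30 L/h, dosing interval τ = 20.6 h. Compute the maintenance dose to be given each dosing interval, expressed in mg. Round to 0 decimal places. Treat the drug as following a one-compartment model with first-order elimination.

At steady state, Dose/τ = Css × CL.
Dose = Css × CL × τ = 18.4 × 4.300 × 20.6 = 1630 mg

1630 mg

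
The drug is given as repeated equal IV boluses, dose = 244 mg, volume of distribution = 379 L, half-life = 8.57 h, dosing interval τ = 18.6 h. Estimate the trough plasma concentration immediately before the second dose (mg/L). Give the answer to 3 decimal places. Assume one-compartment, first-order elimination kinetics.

C₀ per dose = Dose / Vd = 244 / 379 = 0.6438 mg/L
k = ln2 / t½ = 0.693147 / 8.57 = 0.08088 h⁻¹
Fraction remaining after one interval: r = e^(−kτ) = e^(−0.08088 × 18.6) = 0.2222
Before dose 2, 1 dose has been given (aged 1τ).
C_trough = C₀ × r = 0.6438 × 0.2222 = 0.1431 mg/L

0.143 mg/L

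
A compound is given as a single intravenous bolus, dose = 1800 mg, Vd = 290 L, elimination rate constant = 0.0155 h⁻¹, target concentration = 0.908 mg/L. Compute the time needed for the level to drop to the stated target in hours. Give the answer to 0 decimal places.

124 h

C₀ = Dose / Vd = 1800 / 290 = 6.207 mg/L
t = ln(C₀ / C) / k = ln(6.207 / 0.908) / 0.01550
  = ln(6.836) / 0.01550 = 1.922 / 0.01550 = 124.0 h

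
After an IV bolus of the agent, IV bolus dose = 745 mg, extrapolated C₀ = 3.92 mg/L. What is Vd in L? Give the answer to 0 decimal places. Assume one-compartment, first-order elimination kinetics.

190 L

Vd = Dose / C₀ = 745.0 / 3.92 = 190.1 L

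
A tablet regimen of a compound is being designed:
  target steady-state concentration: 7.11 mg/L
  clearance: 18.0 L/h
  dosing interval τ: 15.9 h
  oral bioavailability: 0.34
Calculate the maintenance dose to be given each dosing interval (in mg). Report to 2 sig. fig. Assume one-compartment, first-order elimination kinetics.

6000 mg

At steady state, F × (Dose/τ) = Css × CL.
Dose = Css × CL × τ / F = 7.11 × 18.00 × 15.9 / 0.34 = 5985 mg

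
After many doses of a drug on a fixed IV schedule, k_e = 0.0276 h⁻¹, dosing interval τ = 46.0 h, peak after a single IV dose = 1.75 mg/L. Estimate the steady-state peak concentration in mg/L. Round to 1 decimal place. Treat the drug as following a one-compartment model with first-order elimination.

e^(−kτ) = e^(−0.02760 × 46.0) = 0.2809
Accumulation ratio R = 1 / (1 − e^(−kτ)) = 1 / (1 − 0.2809) = 1.391
Steady-state peak = C₀ × R = 1.75 × 1.391 = 2.434 mg/L

2.4 mg/L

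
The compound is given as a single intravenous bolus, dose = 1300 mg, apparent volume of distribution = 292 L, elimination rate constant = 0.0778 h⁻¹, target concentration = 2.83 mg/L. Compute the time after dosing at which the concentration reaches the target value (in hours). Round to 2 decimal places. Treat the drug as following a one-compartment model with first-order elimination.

5.82 h

C₀ = Dose / Vd = 1300 / 292 = 4.452 mg/L
t = ln(C₀ / C) / k = ln(4.452 / 2.83) / 0.07780
  = ln(1.573) / 0.07780 = 0.4530 / 0.07780 = 5.823 h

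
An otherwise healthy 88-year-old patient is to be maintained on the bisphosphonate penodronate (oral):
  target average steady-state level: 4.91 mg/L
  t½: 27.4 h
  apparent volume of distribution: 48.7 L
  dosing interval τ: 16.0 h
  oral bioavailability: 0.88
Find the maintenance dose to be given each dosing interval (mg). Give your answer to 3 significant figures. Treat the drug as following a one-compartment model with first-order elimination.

110 mg

k = ln2 / t½ = 0.693147 / 27.4 = 0.02530 h⁻¹
CL = k × Vd = 0.02530 × 48.7 = 1.232 L/h
At steady state, F × (Dose/τ) = Css × CL.
Dose = Css × CL × τ / F = 4.91 × 1.232 × 16.0 / 0.88 = 110.0 mg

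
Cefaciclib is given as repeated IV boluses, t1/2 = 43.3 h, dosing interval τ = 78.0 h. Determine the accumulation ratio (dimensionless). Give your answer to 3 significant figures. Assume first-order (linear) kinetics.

1.40

k = ln2 / t½ = 0.693147 / 43.3 = 0.01601 h⁻¹
e^(−kτ) = e^(−0.01601 × 78.0) = 0.2869
Accumulation ratio R = 1 / (1 − e^(−kτ)) = 1 / (1 − 0.2869) = 1.402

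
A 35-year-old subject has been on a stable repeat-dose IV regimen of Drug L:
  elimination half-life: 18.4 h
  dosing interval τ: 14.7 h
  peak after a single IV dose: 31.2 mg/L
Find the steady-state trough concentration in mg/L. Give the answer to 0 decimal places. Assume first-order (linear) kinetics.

k = ln2 / t½ = 0.693147 / 18.4 = 0.03767 h⁻¹
e^(−kτ) = e^(−0.03767 × 14.7) = 0.5748
Accumulation ratio R = 1 / (1 − e^(−kτ)) = 1 / (1 − 0.5748) = 2.352
Steady-state trough = C₀ × R × e^(−kτ) = 31.2 × 2.352 × 0.5748 = 42.18 mg/L

42 mg/L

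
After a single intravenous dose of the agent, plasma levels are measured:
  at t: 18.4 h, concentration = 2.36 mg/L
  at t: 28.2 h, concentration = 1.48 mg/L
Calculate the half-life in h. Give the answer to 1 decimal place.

14.6 h

k = ln(C₁/C₂) / (t₂ − t₁) = ln(2.36/1.48) / (28.2 − 18.4)
  = 0.4666 / 9.800 = 0.04761 h⁻¹
t½ = ln2 / k = 0.693147 / 0.04761 = 14.56 h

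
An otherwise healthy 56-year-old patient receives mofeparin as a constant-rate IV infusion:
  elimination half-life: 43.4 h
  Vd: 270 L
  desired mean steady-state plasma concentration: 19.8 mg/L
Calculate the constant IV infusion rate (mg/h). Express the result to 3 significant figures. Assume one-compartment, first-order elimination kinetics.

85.4 mg/h

k = ln2 / t½ = 0.693147 / 43.4 = 0.01597 h⁻¹
CL = k × Vd = 0.01597 × 270 = 4.312 L/h
At steady state, infusion rate R₀ = Css × CL = 19.8 × 4.312 = 85.38 mg/h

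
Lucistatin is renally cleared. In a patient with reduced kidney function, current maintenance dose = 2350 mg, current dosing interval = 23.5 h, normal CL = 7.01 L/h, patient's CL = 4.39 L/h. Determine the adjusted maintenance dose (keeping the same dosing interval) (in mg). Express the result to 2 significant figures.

1500 mg

To keep the same average steady-state level, dosing rate must scale with clearance.
CL ratio = 4.39 / 7.01 = 0.6262
New dose (same interval) = 2350 × 0.6262 = 1472 mg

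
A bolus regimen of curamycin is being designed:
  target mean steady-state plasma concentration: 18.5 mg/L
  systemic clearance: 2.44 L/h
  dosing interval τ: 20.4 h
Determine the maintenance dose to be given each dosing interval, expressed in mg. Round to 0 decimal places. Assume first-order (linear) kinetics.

921 mg

At steady state, Dose/τ = Css × CL.
Dose = Css × CL × τ = 18.5 × 2.440 × 20.4 = 920.9 mg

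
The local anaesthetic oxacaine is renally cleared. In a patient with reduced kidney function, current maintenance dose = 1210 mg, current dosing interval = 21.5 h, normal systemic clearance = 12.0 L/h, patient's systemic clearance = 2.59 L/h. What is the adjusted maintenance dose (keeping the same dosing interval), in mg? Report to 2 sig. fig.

To keep the same average steady-state level, dosing rate must scale with clearance.
CL ratio = 2.59 / 12.0 = 0.2158
New dose (same interval) = 1210 × 0.2158 = 261.1 mg

260 mg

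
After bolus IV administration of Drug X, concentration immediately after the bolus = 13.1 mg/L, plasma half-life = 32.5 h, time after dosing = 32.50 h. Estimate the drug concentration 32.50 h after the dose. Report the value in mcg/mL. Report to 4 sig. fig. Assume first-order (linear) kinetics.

6.550 mcg/mL

k = ln2 / t½ = 0.693147 / 32.5 = 0.02133 h⁻¹
t / t½ = 32.50 / 32.5 = 1 half-lives
C = C₀ × (1/2)^1 = 13.10 × 0.5000 = 6.550 mg/L
(6.550 mg/L = 6.550 mcg/mL)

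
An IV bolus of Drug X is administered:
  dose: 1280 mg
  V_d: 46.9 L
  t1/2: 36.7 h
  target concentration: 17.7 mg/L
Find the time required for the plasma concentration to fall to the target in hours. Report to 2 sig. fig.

23 h

C₀ = Dose / Vd = 1280 / 46.9 = 27.29 mg/L
k = ln2 / t½ = 0.693147 / 36.7 = 0.01889 h⁻¹
t = ln(C₀ / C) / k = ln(27.29 / 17.7) / 0.01889
  = ln(1.542) / 0.01889 = 0.4331 / 0.01889 = 22.93 h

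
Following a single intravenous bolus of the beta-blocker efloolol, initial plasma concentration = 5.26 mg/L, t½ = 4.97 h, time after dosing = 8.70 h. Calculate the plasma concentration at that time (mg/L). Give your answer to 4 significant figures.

1.563 mg/L

k = ln2 / t½ = 0.693147 / 4.97 = 0.1395 h⁻¹
C = C₀ · e^(−k·t) = 5.260 × e^(−0.1395 × 8.70)
  = 5.260 × 0.2971 = 1.563 mg/L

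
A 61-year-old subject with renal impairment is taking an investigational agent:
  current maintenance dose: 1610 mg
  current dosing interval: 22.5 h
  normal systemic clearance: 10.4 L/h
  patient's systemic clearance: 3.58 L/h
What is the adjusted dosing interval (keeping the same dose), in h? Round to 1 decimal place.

To keep the same average steady-state level, dosing rate must scale with clearance.
CL ratio = 3.58 / 10.4 = 0.3442
New interval (same dose) = 22.5 / 0.3442 = 65.37 h

65.4 h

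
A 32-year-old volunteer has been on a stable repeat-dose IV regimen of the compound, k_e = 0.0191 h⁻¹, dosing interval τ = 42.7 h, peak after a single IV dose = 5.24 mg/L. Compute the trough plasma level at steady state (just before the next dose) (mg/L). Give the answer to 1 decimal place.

4.2 mg/L

e^(−kτ) = e^(−0.01910 × 42.7) = 0.4424
Accumulation ratio R = 1 / (1 − e^(−kτ)) = 1 / (1 − 0.4424) = 1.793
Steady-state trough = C₀ × R × e^(−kτ) = 5.24 × 1.793 × 0.4424 = 4.156 mg/L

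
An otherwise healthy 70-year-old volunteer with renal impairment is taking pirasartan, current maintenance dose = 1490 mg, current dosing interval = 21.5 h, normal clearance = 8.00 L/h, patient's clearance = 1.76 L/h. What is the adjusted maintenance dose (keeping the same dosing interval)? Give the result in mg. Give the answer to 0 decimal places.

To keep the same average steady-state level, dosing rate must scale with clearance.
CL ratio = 1.76 / 8.00 = 0.2200
New dose (same interval) = 1490 × 0.2200 = 327.8 mg

328 mg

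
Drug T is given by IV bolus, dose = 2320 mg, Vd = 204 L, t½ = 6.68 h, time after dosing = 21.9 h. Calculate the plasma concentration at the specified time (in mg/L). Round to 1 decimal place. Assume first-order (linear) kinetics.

1.2 mg/L

C₀ = Dose / Vd = 2320 / 204 = 11.37 mg/L
k = ln2 / t½ = 0.693147 / 6.68 = 0.1038 h⁻¹
C = C₀ · e^(−k·t) = 11.37 × e^(−0.1038 × 21.9)
  = 11.37 × 0.1030 = 1.171 mg/L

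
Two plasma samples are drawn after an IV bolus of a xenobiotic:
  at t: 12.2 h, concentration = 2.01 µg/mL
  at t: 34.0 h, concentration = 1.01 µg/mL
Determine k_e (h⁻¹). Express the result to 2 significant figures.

k = ln(C₁/C₂) / (t₂ − t₁) = ln(2.01/1.01) / (34.0 − 12.2)
  = 0.6882 / 21.80 = 0.03157 h⁻¹

0.032 h⁻¹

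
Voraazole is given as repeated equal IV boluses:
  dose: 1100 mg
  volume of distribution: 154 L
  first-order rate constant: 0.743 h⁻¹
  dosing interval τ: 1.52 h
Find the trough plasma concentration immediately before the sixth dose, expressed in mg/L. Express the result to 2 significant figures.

3.4 mg/L

C₀ per dose = Dose / Vd = 1100 / 154 = 7.143 mg/L
Fraction remaining after one interval: r = e^(−kτ) = e^(−0.7430 × 1.52) = 0.3232
Before dose 6, 5 doses have been given (aged 1τ, 2τ, 3τ, 4τ, 5τ).
C_trough = C₀ × (r + r² + … + r^5) = C₀ × r(1−r^5)/(1−r)
        = 7.143 × 0.3232 × (1 − 0.003527) / (1 − 0.3232) = 3.399 mg/L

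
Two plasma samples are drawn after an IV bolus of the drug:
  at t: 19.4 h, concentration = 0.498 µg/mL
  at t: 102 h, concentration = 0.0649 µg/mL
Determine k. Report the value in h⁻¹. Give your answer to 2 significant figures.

k = ln(C₁/C₂) / (t₂ − t₁) = ln(0.498/0.0649) / (102 − 19.4)
  = 2.038 / 82.60 = 0.02467 h⁻¹

0.025 h⁻¹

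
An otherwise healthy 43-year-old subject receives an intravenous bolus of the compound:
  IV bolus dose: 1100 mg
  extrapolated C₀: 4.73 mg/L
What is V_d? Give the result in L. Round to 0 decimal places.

233 L

Vd = Dose / C₀ = 1100 / 4.73 = 232.6 L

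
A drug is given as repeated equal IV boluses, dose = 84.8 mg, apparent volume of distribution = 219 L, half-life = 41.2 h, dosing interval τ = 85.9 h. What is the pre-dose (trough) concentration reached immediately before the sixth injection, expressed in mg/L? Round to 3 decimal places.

C₀ per dose = Dose / Vd = 84.8 / 219 = 0.3872 mg/L
k = ln2 / t½ = 0.693147 / 41.2 = 0.01682 h⁻¹
Fraction remaining after one interval: r = e^(−kτ) = e^(−0.01682 × 85.9) = 0.2358
Before dose 6, 5 doses have been given (aged 1τ, 2τ, 3τ, 4τ, 5τ).
C_trough = C₀ × (r + r² + … + r^5) = C₀ × r(1−r^5)/(1−r)
        = 0.3872 × 0.2358 × (1 − 0.0007290) / (1 − 0.2358) = 0.1194 mg/L

0.119 mg/L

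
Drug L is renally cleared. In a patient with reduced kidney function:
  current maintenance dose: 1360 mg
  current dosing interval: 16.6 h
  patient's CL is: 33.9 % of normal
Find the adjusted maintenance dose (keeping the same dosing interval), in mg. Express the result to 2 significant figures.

460 mg

To keep the same average steady-state level, dosing rate must scale with clearance.
CL ratio = 33.9 / 100 = 0.3390
New dose (same interval) = 1360 × 0.3390 = 461.0 mg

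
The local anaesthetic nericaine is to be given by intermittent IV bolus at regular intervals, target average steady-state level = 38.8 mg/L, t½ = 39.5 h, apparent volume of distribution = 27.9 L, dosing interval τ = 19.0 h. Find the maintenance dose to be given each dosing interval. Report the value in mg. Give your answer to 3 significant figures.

k = ln2 / t½ = 0.693147 / 39.5 = 0.01755 h⁻¹
CL = k × Vd = 0.01755 × 27.9 = 0.4896 L/h
At steady state, Dose/τ = Css × CL.
Dose = Css × CL × τ = 38.8 × 0.4896 × 19.0 = 360.9 mg

361 mg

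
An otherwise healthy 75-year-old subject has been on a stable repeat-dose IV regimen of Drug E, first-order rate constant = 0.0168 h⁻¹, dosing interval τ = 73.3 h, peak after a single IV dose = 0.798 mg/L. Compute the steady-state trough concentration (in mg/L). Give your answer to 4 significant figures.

e^(−kτ) = e^(−0.01680 × 73.3) = 0.2919
Accumulation ratio R = 1 / (1 − e^(−kτ)) = 1 / (1 − 0.2919) = 1.412
Steady-state trough = C₀ × R × e^(−kτ) = 0.798 × 1.412 × 0.2919 = 0.3289 mg/L

0.3289 mg/L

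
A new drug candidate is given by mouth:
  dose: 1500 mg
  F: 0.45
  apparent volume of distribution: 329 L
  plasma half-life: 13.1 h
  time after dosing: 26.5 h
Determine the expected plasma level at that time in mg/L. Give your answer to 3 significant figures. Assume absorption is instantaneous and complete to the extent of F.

0.505 mg/L

Amount reaching circulation = F × Dose = 0.45 × 1500 = 675.0 mg
C₀ = F·Dose / Vd = 675.0 / 329 = 2.052 mg/L
k = ln2 / t½ = 0.693147 / 13.1 = 0.05291 h⁻¹
C = C₀ · e^(−k·t) = 2.052 × e^(−0.05291 × 26.5)
  = 2.052 × 0.2461 = 0.5050 mg/L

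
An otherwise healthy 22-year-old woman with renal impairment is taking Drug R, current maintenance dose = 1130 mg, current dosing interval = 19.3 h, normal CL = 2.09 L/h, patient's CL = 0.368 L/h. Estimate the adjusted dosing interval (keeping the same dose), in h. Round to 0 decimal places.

To keep the same average steady-state level, dosing rate must scale with clearance.
CL ratio = 0.368 / 2.09 = 0.1761
New interval (same dose) = 19.3 / 0.1761 = 109.6 h

110 h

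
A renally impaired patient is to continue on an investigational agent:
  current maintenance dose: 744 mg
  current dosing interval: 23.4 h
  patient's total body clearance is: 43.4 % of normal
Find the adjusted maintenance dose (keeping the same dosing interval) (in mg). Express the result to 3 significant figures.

323 mg

To keep the same average steady-state level, dosing rate must scale with clearance.
CL ratio = 43.4 / 100 = 0.4340
New dose (same interval) = 744 × 0.4340 = 322.9 mg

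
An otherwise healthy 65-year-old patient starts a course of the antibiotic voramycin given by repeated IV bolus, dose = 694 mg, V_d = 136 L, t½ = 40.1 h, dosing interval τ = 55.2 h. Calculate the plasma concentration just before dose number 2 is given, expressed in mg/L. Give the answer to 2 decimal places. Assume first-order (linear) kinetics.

1.97 mg/L

C₀ per dose = Dose / Vd = 694 / 136 = 5.103 mg/L
k = ln2 / t½ = 0.693147 / 40.1 = 0.01729 h⁻¹
Fraction remaining after one interval: r = e^(−kτ) = e^(−0.01729 × 55.2) = 0.3850
Before dose 2, 1 dose has been given (aged 1τ).
C_trough = C₀ × r = 5.103 × 0.3850 = 1.965 mg/L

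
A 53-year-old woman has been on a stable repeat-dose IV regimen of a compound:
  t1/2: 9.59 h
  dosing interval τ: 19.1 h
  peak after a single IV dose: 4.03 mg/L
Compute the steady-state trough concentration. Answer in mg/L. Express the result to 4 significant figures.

k = ln2 / t½ = 0.693147 / 9.59 = 0.07228 h⁻¹
e^(−kτ) = e^(−0.07228 × 19.1) = 0.2514
Accumulation ratio R = 1 / (1 − e^(−kτ)) = 1 / (1 − 0.2514) = 1.336
Steady-state trough = C₀ × R × e^(−kτ) = 4.03 × 1.336 × 0.2514 = 1.354 mg/L

1.354 mg/L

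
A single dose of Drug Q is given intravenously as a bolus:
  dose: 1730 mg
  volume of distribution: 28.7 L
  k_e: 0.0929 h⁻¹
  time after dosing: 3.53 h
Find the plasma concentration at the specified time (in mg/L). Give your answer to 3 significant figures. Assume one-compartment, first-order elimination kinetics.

43.4 mg/L

C₀ = Dose / Vd = 1730 / 28.7 = 60.28 mg/L
C = C₀ · e^(−k·t) = 60.28 × e^(−0.09290 × 3.53)
  = 60.28 × 0.7204 = 43.43 mg/L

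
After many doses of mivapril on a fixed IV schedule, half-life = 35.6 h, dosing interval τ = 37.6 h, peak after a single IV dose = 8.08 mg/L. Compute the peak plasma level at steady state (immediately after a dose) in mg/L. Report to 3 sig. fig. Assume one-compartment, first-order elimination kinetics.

15.6 mg/L

k = ln2 / t½ = 0.693147 / 35.6 = 0.01947 h⁻¹
e^(−kτ) = e^(−0.01947 × 37.6) = 0.4809
Accumulation ratio R = 1 / (1 − e^(−kτ)) = 1 / (1 − 0.4809) = 1.926
Steady-state peak = C₀ × R = 8.08 × 1.926 = 15.56 mg/L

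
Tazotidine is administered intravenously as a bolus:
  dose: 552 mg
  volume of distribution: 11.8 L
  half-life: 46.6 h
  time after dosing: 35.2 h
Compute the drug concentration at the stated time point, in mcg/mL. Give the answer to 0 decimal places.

28 mcg/mL

C₀ = Dose / Vd = 552.0 / 11.8 = 46.78 mg/L
k = ln2 / t½ = 0.693147 / 46.6 = 0.01487 h⁻¹
C = C₀ · e^(−k·t) = 46.78 × e^(−0.01487 × 35.2)
  = 46.78 × 0.5925 = 27.72 mg/L
(27.72 mg/L = 27.72 mcg/mL)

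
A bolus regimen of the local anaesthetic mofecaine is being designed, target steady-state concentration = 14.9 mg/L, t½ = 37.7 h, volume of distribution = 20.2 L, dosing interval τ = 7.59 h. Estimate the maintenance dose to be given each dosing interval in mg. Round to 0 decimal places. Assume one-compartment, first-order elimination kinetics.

k = ln2 / t½ = 0.693147 / 37.7 = 0.01839 h⁻¹
CL = k × Vd = 0.01839 × 20.2 = 0.3715 L/h
At steady state, Dose/τ = Css × CL.
Dose = Css × CL × τ = 14.9 × 0.3715 × 7.59 = 42.01 mg

42 mg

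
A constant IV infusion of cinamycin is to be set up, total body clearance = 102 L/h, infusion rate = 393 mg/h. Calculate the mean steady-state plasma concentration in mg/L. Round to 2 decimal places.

3.85 mg/L

At steady state Css = R₀ / CL = 393 / 102.0 = 3.853 mg/L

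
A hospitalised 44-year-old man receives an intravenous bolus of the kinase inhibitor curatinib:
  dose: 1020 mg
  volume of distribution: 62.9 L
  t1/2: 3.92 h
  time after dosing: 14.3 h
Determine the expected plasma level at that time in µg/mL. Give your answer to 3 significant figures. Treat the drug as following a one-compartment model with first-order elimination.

C₀ = Dose / Vd = 1020 / 62.9 = 16.22 mg/L
k = ln2 / t½ = 0.693147 / 3.92 = 0.1768 h⁻¹
C = C₀ · e^(−k·t) = 16.22 × e^(−0.1768 × 14.3)
  = 16.22 × 0.07980 = 1.294 mg/L
(1.294 mg/L = 1.294 µg/mL)

1.29 µg/mL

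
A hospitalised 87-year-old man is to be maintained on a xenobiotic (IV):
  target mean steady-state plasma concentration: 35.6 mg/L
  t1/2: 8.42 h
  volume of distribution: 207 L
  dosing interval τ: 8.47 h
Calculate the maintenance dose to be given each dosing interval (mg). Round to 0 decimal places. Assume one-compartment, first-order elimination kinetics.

k = ln2 / t½ = 0.693147 / 8.42 = 0.08232 h⁻¹
CL = k × Vd = 0.08232 × 207 = 17.04 L/h
At steady state, Dose/τ = Css × CL.
Dose = Css × CL × τ = 35.6 × 17.04 × 8.47 = 5138 mg

5138 mg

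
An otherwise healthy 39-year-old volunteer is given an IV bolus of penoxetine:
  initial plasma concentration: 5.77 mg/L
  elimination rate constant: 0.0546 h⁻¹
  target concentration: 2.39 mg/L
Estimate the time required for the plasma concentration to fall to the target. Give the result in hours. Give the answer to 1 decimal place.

t = ln(C₀ / C) / k = ln(5.770 / 2.39) / 0.05460
  = ln(2.414) / 0.05460 = 0.8813 / 0.05460 = 16.14 h

16.1 h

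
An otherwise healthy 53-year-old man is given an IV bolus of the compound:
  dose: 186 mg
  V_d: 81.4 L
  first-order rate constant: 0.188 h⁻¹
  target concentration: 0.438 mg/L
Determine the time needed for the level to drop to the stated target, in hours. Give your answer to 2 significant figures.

C₀ = Dose / Vd = 186.0 / 81.4 = 2.285 mg/L
t = ln(C₀ / C) / k = ln(2.285 / 0.438) / 0.1880
  = ln(5.217) / 0.1880 = 1.652 / 0.1880 = 8.787 h

8.8 h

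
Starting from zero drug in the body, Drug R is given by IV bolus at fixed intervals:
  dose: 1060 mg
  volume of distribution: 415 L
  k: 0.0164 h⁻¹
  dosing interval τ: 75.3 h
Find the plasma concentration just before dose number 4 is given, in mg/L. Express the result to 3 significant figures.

C₀ per dose = Dose / Vd = 1060 / 415 = 2.554 mg/L
Fraction remaining after one interval: r = e^(−kτ) = e^(−0.01640 × 75.3) = 0.2909
Before dose 4, 3 doses have been given (aged 1τ, 2τ, 3τ).
C_trough = C₀ × (r + r² + … + r^3) = C₀ × r(1−r^3)/(1−r)
        = 2.554 × 0.2909 × (1 − 0.02462) / (1 − 0.2909) = 1.022 mg/L

1.02 mg/L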